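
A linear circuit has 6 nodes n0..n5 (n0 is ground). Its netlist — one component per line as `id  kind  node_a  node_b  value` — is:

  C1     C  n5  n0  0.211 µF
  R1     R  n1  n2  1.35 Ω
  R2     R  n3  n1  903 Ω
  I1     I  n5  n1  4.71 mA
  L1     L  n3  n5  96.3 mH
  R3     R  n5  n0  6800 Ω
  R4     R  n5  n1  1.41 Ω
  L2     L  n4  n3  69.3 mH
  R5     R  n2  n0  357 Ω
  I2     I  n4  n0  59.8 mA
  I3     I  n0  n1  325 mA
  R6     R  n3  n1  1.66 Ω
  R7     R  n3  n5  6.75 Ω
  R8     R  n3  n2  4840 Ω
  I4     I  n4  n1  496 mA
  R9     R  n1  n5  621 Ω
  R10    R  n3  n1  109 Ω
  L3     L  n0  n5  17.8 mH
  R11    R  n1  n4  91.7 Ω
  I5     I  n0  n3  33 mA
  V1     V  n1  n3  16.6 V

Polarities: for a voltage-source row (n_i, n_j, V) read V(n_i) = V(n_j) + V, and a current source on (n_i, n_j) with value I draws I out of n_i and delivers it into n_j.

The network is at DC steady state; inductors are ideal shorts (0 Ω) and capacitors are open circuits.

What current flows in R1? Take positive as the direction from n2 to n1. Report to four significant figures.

MNA unknowns: 5 node voltages V₁..V_5 plus 4 source currents (L1, L2, L3, V1)
C1: Y=0.000 on G[5,0]
R1: Y=0.7407 on G[1,2]
R2: Y=0.001107 on G[3,1]
I1: z[5]−=0.00471, z[1]+=0.00471
L1: row V3−V5=0, i_L1 at 3,5
R3: Y=0.0001471 on G[5,0]
R4: Y=0.7092 on G[5,1]
L2: row V4−V3=0, i_L2 at 4,3
R5: Y=0.002801 on G[2,0]
I2: z[4]−=0.0598, z[0]+=0.0598
I3: z[0]−=0.325, z[1]+=0.325
R6: Y=0.6024 on G[3,1]
R7: Y=0.1481 on G[3,5]
R8: Y=0.0002066 on G[3,2]
I4: z[4]−=0.496, z[1]+=0.496
R9: Y=0.001610 on G[1,5]
R10: Y=0.009174 on G[3,1]
L3: row V0−V5=0, i_L3 at 0,5
R11: Y=0.01091 on G[1,4]
I5: z[0]−=0.033, z[3]+=0.033
V1: row V1−V3=16.6, i_V1 at 1,3
solve → V1=16.60, V2=16.53, V3=0.000, V4=0.000, V5=0.000
aux → i_L1=-11.54, i_L2=-0.3748, i_L3=-0.2519, i_V1=-21.38

-0.04973 A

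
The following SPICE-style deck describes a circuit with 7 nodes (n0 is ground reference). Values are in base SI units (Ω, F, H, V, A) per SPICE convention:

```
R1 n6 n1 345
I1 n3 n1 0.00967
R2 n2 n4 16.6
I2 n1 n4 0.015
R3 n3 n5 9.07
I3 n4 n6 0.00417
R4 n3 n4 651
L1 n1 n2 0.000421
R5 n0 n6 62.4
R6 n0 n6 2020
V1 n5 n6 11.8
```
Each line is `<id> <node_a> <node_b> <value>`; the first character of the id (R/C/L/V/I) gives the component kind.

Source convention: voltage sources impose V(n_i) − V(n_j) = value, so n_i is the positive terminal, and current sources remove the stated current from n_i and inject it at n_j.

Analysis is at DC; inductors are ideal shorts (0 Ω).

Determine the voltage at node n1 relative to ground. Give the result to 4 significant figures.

MNA unknowns: 6 node voltages V₁..V_6 plus 2 source currents (L1, V1)
R1: Y=0.002899 on G[6,1]
I1: z[3]−=0.00967, z[1]+=0.00967
R2: Y=0.06024 on G[2,4]
I2: z[1]−=0.015, z[4]+=0.015
R3: Y=0.1103 on G[3,5]
I3: z[4]−=0.00417, z[6]+=0.00417
R4: Y=0.001536 on G[3,4]
L1: row V1−V2=0, i_L1 at 1,2
R5: Y=0.01603 on G[0,6]
R6: Y=0.0004950 on G[0,6]
V1: row V5−V6=11.8, i_V1 at 5,6
solve → V1=5.151, V2=5.151, V3=11.63, V4=5.487, V5=11.80, V6=0.000
aux → i_L1=-0.02026, i_V1=-0.01910

5.151 V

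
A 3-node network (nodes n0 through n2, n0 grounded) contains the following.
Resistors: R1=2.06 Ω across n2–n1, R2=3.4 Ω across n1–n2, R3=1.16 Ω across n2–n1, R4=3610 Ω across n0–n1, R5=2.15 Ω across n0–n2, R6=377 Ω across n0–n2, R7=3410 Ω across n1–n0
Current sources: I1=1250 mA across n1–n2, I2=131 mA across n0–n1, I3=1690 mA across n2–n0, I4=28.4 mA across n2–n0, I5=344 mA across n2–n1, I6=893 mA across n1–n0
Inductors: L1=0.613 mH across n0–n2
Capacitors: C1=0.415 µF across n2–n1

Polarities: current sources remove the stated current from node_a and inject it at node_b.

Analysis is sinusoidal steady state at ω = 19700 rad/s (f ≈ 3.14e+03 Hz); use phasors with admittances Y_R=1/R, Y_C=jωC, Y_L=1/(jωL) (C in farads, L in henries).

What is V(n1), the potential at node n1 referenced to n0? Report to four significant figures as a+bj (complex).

Apply KCL at each of the 2 non-ground nodes and solve the resulting linear system.
Node n1: branches {R1, R2, I1, R3, R4, I2, I5, C1, R7, I6} → V_1 = -6.148-0.9025j
Node n2: branches {R1, R2, I1, R3, I3, I4, L1, R5, R6, I5, C1} → V_2 = -5.134-0.9078j

-6.148-0.9025j V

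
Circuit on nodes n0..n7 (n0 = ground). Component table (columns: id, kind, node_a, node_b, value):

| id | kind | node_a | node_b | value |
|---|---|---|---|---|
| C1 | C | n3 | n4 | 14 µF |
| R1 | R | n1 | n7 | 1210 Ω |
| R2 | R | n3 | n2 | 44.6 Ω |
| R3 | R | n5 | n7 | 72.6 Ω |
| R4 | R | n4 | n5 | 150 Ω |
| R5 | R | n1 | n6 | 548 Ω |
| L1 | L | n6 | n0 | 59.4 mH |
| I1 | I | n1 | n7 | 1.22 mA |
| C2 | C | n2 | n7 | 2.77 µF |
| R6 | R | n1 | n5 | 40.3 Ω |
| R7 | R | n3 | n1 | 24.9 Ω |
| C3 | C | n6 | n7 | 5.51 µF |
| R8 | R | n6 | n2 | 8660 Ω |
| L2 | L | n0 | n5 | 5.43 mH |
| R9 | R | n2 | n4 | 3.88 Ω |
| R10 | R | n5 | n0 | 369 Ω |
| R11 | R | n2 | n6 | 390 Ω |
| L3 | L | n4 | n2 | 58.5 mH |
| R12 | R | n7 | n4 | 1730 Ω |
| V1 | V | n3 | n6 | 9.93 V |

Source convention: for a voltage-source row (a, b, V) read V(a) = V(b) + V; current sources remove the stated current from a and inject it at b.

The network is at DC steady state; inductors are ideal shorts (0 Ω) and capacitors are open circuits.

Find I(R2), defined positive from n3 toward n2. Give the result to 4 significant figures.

0.06805 A

Element admittances at DC:
  Y(C1) = 0.000 S between n3,n4
  Y(R1) = 0.0008264 S between n1,n7
  Y(R2) = 0.02242 S between n3,n2
  Y(R3) = 0.01377 S between n5,n7
  Y(R4) = 0.006667 S between n4,n5
  Y(R5) = 0.001825 S between n1,n6
  L1: short n6↔n0 (DC inductor)
  I1: injects 0.00122 A into n7 (from n1)
  Y(C2) = 0.000 S between n2,n7
  Y(R6) = 0.02481 S between n1,n5
  Y(R7) = 0.04016 S between n3,n1
  Y(C3) = 0.000 S between n6,n7
  Y(R8) = 0.0001155 S between n6,n2
  L2: short n0↔n5 (DC inductor)
  Y(R9) = 0.2577 S between n2,n4
  Y(R10) = 0.002710 S between n5,n0
  Y(R11) = 0.002564 S between n2,n6
  L3: short n4↔n2 (DC inductor)
  Y(R12) = 0.0005780 S between n7,n4
  V1: constraint V(n3)−V(n6) = 9.93
Assemble and solve the 11×11 MNA system:
  V(n1)=5.887  V(n2)=6.895  V(n3)=9.930  V(n4)=6.895  V(n5)=0.000  V(n6)=0.000  V(n7)=0.6635
  i(L1)=-0.2012  i(L2)=-0.2012  i(L3)=-0.04957  i(V1)=-0.2304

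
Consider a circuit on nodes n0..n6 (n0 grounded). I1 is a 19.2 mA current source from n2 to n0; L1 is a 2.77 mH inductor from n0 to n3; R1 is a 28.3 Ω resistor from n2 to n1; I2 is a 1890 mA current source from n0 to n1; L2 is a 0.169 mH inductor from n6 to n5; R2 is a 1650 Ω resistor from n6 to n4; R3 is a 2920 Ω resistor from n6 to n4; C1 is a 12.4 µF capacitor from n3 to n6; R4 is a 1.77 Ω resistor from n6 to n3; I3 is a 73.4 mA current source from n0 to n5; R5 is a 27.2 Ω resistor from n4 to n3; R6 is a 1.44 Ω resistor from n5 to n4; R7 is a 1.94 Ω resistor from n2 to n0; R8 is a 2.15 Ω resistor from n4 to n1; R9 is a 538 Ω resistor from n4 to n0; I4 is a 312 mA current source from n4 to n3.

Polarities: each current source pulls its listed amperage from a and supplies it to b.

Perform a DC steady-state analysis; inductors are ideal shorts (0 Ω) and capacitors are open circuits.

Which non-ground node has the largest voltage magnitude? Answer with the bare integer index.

Element admittances at DC:
  I1: injects 0.0192 A into n0 (from n2)
  L1: short n0↔n3 (DC inductor)
  Y(R1) = 0.03534 S between n2,n1
  I2: injects 1.89 A into n1 (from n0)
  L2: short n6↔n5 (DC inductor)
  Y(R2) = 0.0006061 S between n6,n4
  Y(R3) = 0.0003425 S between n6,n4
  Y(C1) = 0.000 S between n3,n6
  Y(R4) = 0.5650 S between n6,n3
  I3: injects 0.0734 A into n5 (from n0)
  Y(R5) = 0.03676 S between n4,n3
  Y(R6) = 0.6944 S between n5,n4
  Y(R7) = 0.5155 S between n2,n0
  Y(R8) = 0.4651 S between n4,n1
  Y(R9) = 0.001859 S between n4,n0
  I4: injects 0.312 A into n3 (from n4)
Assemble and solve the 8×8 MNA system:
  V(n1)=7.445  V(n2)=0.4428  V(n3)=0.000  V(n4)=3.914  V(n5)=2.217  V(n6)=2.217
  i(L1)=-1.709  i(L2)=-1.251

1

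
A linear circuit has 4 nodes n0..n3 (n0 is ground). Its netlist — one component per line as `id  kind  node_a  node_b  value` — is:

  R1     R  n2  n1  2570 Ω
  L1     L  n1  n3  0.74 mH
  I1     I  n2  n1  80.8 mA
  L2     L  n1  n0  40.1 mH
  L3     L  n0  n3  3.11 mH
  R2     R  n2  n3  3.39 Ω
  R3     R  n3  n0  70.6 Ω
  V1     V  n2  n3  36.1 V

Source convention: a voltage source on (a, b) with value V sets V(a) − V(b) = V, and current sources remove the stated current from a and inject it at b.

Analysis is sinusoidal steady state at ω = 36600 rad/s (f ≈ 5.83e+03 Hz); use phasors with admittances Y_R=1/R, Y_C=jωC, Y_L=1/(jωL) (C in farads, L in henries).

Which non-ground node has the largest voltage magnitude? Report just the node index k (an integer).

2

MNA unknowns: 3 node voltages V₁..V_3 plus 1 source current (V1)
R1: Y=0.0003891+0.000j on G[2,1]
L1: Y=0.000-0.03692j on G[1,3]
I1: z[2]−=0.0808, z[1]+=0.0808
L2: Y=0.000-0.0006814j on G[1,0]
L3: Y=0.000-0.008785j on G[0,3]
R2: Y=0.2950+0.000j on G[2,3]
R3: Y=0.01416+0.000j on G[3,0]
V1: row V2−V3=36.1, i_V1 at 2,3
solve → V1=-0.05687+2.468j, V2=36.02-0.05515j, V3=-0.08451-0.05515j
aux → i_V1=-10.74+0.0009817j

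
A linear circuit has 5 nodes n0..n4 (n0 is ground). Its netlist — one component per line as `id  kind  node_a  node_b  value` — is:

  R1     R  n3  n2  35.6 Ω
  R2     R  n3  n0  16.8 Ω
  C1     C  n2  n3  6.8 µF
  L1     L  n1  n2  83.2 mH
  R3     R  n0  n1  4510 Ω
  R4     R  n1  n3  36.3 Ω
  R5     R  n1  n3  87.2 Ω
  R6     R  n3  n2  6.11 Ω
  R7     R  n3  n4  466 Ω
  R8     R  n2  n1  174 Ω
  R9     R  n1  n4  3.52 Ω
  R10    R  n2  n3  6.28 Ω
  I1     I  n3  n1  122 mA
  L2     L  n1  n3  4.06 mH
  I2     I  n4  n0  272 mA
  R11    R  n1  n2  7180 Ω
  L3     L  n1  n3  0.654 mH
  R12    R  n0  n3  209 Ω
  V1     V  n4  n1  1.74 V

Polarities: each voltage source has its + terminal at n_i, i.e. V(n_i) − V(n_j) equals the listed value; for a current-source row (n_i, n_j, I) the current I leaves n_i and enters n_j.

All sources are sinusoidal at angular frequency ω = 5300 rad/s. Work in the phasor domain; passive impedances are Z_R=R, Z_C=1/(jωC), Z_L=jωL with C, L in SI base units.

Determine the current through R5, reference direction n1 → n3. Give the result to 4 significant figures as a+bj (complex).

Apply KCL at each of the 4 non-ground nodes and solve the resulting linear system.
Node n1: branches {L1, R3, R4, R5, R8, R9, I1, L2, R11, L3, V1} → V_1 = -4.277-0.4430j
Node n2: branches {R1, C1, L1, R6, R8, R10, R11} → V_2 = -4.219-0.004986j
Node n3: branches {R1, R2, C1, R4, R5, R6, R7, R10, I1, L2, L3, R12} → V_3 = -4.215+0.001527j
Node n4: branches {R7, R9, I2, V1} → V_4 = -2.537-0.4430j
Source currents: i(V1)=-0.7699+0.0009538j

-0.0007135-0.005097j A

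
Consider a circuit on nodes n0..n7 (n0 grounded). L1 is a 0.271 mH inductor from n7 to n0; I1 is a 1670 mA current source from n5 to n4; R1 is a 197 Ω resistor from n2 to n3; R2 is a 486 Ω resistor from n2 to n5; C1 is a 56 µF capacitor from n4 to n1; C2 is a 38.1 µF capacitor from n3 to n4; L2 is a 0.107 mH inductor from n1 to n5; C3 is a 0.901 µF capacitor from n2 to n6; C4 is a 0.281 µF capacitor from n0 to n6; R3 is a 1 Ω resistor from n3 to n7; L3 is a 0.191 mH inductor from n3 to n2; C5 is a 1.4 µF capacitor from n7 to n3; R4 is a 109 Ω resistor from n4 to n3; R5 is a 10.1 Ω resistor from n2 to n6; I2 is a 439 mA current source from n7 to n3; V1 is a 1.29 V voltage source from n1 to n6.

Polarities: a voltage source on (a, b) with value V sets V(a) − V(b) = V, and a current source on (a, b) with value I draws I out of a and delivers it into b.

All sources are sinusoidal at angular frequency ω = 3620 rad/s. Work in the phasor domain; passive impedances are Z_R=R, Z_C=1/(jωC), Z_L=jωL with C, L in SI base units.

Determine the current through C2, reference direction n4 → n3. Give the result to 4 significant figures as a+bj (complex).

Element admittances at ω=3620 rad/s:
  Y(L1) = 0.000-1.019j S between n7,n0
  I1: injects 1.67 A into n4 (from n5)
  Y(R1) = 0.005076+0.000j S between n2,n3
  Y(R2) = 0.002058+0.000j S between n2,n5
  Y(C1) = 0.000+0.2027j S between n4,n1
  Y(C2) = 0.000+0.1379j S between n3,n4
  Y(L2) = 0.000-2.582j S between n1,n5
  Y(C3) = 0.000+0.003262j S between n2,n6
  Y(C4) = 0.000+0.001017j S between n0,n6
  Y(R3) = 1.000+0.000j S between n3,n7
  Y(L3) = 0.000-1.446j S between n3,n2
  Y(C5) = 0.000+0.005068j S between n7,n3
  Y(R4) = 0.009174+0.000j S between n4,n3
  Y(R5) = 0.09901+0.000j S between n2,n6
  I2: injects 0.439 A into n3 (from n7)
  V1: constraint V(n1)−V(n6) = 1.29
Assemble and solve the 8×8 MNA system:
  V(n1)=-2.785+2.690j  V(n2)=0.2382-0.3010j  V(n3)=0.4377+0.004591j  V(n4)=-1.390-3.349j  V(n5)=-2.783+2.046j  V(n6)=-4.075+2.690j  V(n7)=-0.004066+0.002685j
  i(V1)=-0.4395+0.2780j

0.4625-0.2520j A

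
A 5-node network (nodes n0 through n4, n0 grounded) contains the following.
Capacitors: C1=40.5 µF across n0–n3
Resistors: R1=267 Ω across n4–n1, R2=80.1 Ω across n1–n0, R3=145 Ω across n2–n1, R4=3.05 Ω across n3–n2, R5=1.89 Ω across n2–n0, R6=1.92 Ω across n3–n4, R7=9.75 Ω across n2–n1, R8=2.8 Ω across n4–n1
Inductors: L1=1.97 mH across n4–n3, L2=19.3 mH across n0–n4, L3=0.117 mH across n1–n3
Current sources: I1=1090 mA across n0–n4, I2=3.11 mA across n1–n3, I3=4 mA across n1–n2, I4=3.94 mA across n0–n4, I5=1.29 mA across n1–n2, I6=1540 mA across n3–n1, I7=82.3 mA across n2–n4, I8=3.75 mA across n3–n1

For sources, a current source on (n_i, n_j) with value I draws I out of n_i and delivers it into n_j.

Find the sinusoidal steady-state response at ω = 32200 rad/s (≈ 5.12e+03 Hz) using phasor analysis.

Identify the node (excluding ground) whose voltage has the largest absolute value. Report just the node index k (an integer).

1

Element admittances at ω=32200 rad/s:
  Y(C1) = 0.000+1.304j S between n0,n3
  Y(R1) = 0.003745+0.000j S between n4,n1
  Y(R2) = 0.01248+0.000j S between n1,n0
  Y(L1) = 0.000-0.01576j S between n4,n3
  Y(L2) = 0.000-0.001609j S between n0,n4
  I1: injects 1.09 A into n4 (from n0)
  I2: injects 0.00311 A into n3 (from n1)
  I3: injects 0.004 A into n2 (from n1)
  Y(R3) = 0.006897+0.000j S between n2,n1
  I4: injects 0.00394 A into n4 (from n0)
  Y(R4) = 0.3279+0.000j S between n3,n2
  Y(R5) = 0.5291+0.000j S between n2,n0
  I5: injects 0.00129 A into n2 (from n1)
  Y(R6) = 0.5208+0.000j S between n3,n4
  Y(R7) = 0.1026+0.000j S between n2,n1
  Y(L3) = 0.000-0.2654j S between n1,n3
  I6: injects 1.54 A into n1 (from n3)
  I7: injects 0.0823 A into n4 (from n2)
  Y(R8) = 0.3571+0.000j S between n4,n1
  I8: injects 0.00375 A into n1 (from n3)
Assemble and solve the 4×4 MNA system:
  V(n1)=3.554+2.492j  V(n2)=0.3087+0.05197j  V(n3)=-0.04156-0.6787j  V(n4)=2.739+0.6737j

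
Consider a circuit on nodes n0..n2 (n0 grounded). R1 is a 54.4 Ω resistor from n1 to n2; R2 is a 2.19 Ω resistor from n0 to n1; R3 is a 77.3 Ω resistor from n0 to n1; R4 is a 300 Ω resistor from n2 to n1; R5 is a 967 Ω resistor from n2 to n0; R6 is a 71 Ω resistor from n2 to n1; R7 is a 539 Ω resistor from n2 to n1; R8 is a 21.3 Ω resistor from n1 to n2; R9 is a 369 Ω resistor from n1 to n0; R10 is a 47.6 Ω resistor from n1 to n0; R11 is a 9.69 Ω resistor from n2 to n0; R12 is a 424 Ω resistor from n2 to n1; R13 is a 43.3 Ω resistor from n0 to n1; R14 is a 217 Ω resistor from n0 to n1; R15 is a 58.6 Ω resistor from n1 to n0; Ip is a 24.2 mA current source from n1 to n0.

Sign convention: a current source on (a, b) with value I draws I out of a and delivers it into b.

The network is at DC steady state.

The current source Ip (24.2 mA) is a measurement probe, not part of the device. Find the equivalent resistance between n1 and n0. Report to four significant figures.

R_eq = 1.708 Ω

MNA unknowns: 2 node voltages V₁..V_2
R1: Y=0.01838 on G[1,2]
R2: Y=0.4566 on G[0,1]
R3: Y=0.01294 on G[0,1]
R4: Y=0.003333 on G[2,1]
R5: Y=0.001034 on G[2,0]
R6: Y=0.01408 on G[2,1]
R7: Y=0.001855 on G[2,1]
R8: Y=0.04695 on G[1,2]
R9: Y=0.002710 on G[1,0]
R10: Y=0.02101 on G[1,0]
R11: Y=0.1032 on G[2,0]
R12: Y=0.002358 on G[2,1]
R13: Y=0.02309 on G[0,1]
R14: Y=0.004608 on G[0,1]
R15: Y=0.01706 on G[1,0]
Ip: z[1]−=0.0242, z[0]+=0.0242
solve → V1=-0.04134, V2=-0.01880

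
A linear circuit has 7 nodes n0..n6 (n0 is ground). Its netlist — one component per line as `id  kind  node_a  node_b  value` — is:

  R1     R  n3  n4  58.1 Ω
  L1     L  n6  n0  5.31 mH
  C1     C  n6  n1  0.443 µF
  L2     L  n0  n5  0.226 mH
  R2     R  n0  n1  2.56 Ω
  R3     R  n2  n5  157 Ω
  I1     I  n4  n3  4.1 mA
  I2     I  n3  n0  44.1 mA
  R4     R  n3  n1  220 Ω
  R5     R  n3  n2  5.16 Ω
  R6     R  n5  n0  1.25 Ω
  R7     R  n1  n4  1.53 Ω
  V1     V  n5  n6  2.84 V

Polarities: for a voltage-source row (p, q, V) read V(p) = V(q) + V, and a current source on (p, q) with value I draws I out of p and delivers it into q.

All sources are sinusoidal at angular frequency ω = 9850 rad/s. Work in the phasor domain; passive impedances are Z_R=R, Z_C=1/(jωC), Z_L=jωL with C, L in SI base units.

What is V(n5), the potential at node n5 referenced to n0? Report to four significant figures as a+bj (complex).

Element admittances at ω=9850 rad/s:
  Y(R1) = 0.01721+0.000j S between n3,n4
  Y(L1) = 0.000-0.01912j S between n6,n0
  Y(C1) = 0.000+0.004364j S between n6,n1
  Y(L2) = 0.000-0.4492j S between n0,n5
  Y(R2) = 0.3906+0.000j S between n0,n1
  Y(R3) = 0.006369+0.000j S between n2,n5
  I1: injects 0.0041 A into n3 (from n4)
  I2: injects 0.0441 A into n0 (from n3)
  Y(R4) = 0.004545+0.000j S between n3,n1
  Y(R5) = 0.1938+0.000j S between n3,n2
  Y(R6) = 0.8000+0.000j S between n5,n0
  Y(R7) = 0.6536+0.000j S between n1,n4
  V1: constraint V(n5)−V(n6) = 2.84
Assemble and solve the 7×7 MNA system:
  V(n1)=-0.08845-0.03075j  V(n2)=-1.476-0.03419j  V(n3)=-1.525-0.03385j  V(n4)=-0.1314-0.03083j  V(n5)=0.01416-0.04457j  V(n6)=-2.826-0.04457j
  i(V1)=-0.0007919+0.04208j

0.01416-0.04457j V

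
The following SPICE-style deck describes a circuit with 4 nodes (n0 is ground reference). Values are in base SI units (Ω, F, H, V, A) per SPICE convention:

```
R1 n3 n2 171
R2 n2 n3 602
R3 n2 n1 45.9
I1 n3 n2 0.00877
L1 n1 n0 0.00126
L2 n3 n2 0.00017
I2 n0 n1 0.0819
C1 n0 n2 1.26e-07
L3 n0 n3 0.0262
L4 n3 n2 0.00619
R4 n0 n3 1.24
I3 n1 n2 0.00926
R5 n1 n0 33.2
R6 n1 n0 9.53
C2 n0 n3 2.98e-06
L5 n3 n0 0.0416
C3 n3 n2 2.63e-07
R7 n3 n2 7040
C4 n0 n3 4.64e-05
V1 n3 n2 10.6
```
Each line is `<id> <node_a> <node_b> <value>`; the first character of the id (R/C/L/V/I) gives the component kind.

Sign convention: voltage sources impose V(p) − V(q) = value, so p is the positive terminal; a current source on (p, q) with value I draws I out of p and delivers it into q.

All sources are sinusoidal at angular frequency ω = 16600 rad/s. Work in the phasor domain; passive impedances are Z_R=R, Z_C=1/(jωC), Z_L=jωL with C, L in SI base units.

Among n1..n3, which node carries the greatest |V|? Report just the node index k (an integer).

2

MNA unknowns: 3 node voltages V₁..V_3 plus 1 source current (V1)
R1: Y=0.005848+0.000j on G[3,2]
R2: Y=0.001661+0.000j on G[2,3]
R3: Y=0.02179+0.000j on G[2,1]
I1: z[3]−=0.00877, z[2]+=0.00877
L1: Y=0.000-0.04781j on G[1,0]
L2: Y=0.000-0.3544j on G[3,2]
I2: z[0]−=0.0819, z[1]+=0.0819
C1: Y=0.000+0.002092j on G[0,2]
L3: Y=0.000-0.002299j on G[0,3]
L4: Y=0.000-0.009732j on G[3,2]
R4: Y=0.8065+0.000j on G[0,3]
I3: z[1]−=0.00926, z[2]+=0.00926
R5: Y=0.03012+0.000j on G[1,0]
R6: Y=0.1049+0.000j on G[1,0]
C2: Y=0.000+0.04947j on G[0,3]
L5: Y=0.000-0.001448j on G[3,0]
C3: Y=0.000+0.004366j on G[3,2]
R7: Y=0.0001420+0.000j on G[3,2]
C4: Y=0.000+0.7702j on G[0,3]
V1: row V3−V2=10.6, i_V1 at 3,2
solve → V1=-0.9003-0.2916j, V2=-10.46-0.1235j, V3=0.1444-0.1235j
aux → i_V1=-0.3070+3.795j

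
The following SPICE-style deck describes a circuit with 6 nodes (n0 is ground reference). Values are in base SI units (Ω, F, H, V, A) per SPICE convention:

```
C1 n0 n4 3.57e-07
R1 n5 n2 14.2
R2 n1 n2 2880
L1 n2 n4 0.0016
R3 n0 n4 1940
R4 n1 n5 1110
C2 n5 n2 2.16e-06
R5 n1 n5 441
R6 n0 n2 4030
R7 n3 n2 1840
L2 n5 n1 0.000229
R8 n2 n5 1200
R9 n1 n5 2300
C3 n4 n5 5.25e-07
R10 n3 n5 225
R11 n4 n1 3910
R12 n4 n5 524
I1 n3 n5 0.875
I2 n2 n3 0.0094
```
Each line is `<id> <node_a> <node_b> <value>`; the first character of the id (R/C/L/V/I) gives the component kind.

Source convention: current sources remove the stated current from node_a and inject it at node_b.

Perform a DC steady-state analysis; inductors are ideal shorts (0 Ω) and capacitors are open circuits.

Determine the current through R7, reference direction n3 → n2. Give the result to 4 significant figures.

Apply KCL at each of the 5 non-ground nodes and solve the resulting linear system.
Node n1: branches {R2, R4, R5, L2, R9, R11} → V_1 = 1.397
Node n2: branches {R1, R2, L1, C2, R6, R7, R8, I2} → V_2 = 0.000
Node n3: branches {R7, R10, I1, I2} → V_3 = -172.3
Node n4: branches {C1, L1, R3, C3, R11, R12} → V_4 = 0.000
Node n5: branches {R1, R4, C2, R5, L2, R8, R9, C3, R10, R12, I1} → V_5 = 1.397
Source currents: i(L1)=-0.003023, i(L2)=0.0008422

-0.09364 A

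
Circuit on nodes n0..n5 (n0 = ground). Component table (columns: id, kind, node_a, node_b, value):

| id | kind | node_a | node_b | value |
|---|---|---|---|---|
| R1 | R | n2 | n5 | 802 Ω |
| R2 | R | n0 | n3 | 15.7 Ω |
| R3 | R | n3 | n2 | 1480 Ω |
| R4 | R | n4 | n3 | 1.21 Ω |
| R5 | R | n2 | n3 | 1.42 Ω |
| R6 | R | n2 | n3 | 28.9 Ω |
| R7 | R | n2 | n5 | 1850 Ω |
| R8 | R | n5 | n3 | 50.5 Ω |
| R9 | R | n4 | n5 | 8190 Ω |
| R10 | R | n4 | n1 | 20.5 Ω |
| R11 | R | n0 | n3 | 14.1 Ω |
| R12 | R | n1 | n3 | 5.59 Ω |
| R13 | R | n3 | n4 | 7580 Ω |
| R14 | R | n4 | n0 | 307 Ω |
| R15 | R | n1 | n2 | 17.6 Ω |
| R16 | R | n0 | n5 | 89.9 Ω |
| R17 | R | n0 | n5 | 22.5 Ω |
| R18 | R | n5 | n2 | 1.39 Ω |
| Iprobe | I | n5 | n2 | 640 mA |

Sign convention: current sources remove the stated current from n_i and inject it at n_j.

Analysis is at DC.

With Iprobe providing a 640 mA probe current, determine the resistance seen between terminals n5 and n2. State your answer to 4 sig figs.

MNA unknowns: 5 node voltages V₁..V_5
R1: Y=0.001247 on G[2,5]
R2: Y=0.06369 on G[0,3]
R3: Y=0.0006757 on G[3,2]
R4: Y=0.8264 on G[4,3]
R5: Y=0.7042 on G[2,3]
R6: Y=0.03460 on G[2,3]
R7: Y=0.0005405 on G[2,5]
R8: Y=0.01980 on G[5,3]
R9: Y=0.0001221 on G[4,5]
R10: Y=0.04878 on G[4,1]
R11: Y=0.07092 on G[0,3]
R12: Y=0.1789 on G[1,3]
R13: Y=0.0001319 on G[3,4]
R14: Y=0.003257 on G[4,0]
R15: Y=0.05682 on G[1,2]
R16: Y=0.01112 on G[0,5]
R17: Y=0.04444 on G[0,5]
R18: Y=0.7194 on G[5,2]
Iprobe: z[5]−=0.64, z[2]+=0.64
solve → V1=0.2316, V2=0.2782, V3=0.2201, V4=0.2198, V5=-0.5460

R_eq = 1.288 Ω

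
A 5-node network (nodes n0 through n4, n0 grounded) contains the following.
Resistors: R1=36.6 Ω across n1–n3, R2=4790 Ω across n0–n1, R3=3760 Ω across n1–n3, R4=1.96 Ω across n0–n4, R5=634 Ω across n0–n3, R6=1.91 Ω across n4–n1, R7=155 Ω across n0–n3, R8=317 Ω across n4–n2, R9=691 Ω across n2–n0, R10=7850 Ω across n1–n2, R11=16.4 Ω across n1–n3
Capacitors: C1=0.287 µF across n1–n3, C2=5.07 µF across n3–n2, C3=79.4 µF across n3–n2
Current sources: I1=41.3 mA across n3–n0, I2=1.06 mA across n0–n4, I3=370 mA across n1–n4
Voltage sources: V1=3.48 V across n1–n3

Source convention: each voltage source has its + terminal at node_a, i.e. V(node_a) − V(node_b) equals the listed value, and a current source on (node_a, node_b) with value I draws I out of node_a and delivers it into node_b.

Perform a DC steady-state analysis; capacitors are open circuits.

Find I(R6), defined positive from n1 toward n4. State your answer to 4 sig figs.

-0.3772 A

Apply KCL at each of the 4 non-ground nodes and solve the resulting linear system.
Node n1: branches {R1, R2, R3, C1, R6, I3, R10, R11, V1} → V_1 = -0.7327
Node n2: branches {R8, R9, R10, C2, C3} → V_2 = -0.02787
Node n3: branches {R1, R3, C1, R5, I1, R7, C2, C3, R11, V1} → V_3 = -4.213
Node n4: branches {R4, R6, I2, R8, I3} → V_4 = -0.01220
Source currents: i(V1)=-0.3007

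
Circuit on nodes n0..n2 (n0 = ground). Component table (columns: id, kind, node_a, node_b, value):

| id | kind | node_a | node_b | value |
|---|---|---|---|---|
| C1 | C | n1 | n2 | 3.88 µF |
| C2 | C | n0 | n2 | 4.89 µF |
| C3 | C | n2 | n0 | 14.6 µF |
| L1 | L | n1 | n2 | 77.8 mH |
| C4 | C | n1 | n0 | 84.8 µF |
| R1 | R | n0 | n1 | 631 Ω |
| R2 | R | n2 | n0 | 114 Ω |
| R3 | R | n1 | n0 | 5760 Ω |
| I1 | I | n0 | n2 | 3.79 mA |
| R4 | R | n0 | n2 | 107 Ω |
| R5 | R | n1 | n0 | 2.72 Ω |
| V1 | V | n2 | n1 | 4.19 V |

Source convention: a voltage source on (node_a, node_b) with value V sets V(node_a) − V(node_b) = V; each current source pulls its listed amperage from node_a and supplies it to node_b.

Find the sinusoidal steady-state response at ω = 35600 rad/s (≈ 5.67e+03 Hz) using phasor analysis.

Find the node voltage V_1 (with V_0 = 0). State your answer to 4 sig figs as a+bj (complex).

-0.7766-0.06163j V

Element admittances at ω=35600 rad/s:
  Y(C1) = 0.000+0.1381j S between n1,n2
  Y(C2) = 0.000+0.1741j S between n0,n2
  Y(C3) = 0.000+0.5198j S between n2,n0
  Y(L1) = 0.000-0.0003611j S between n1,n2
  Y(C4) = 0.000+3.019j S between n1,n0
  Y(R1) = 0.001585+0.000j S between n0,n1
  Y(R2) = 0.008772+0.000j S between n2,n0
  Y(R3) = 0.0001736+0.000j S between n1,n0
  I1: injects 0.00379 A into n2 (from n0)
  Y(R4) = 0.009346+0.000j S between n0,n2
  Y(R5) = 0.3676+0.000j S between n1,n0
  V1: constraint V(n2)−V(n1) = 4.19
Assemble and solve the 3×3 MNA system:
  V(n1)=-0.7766-0.06163j  V(n2)=3.413-0.06163j
  i(V1)=-0.1008-2.944j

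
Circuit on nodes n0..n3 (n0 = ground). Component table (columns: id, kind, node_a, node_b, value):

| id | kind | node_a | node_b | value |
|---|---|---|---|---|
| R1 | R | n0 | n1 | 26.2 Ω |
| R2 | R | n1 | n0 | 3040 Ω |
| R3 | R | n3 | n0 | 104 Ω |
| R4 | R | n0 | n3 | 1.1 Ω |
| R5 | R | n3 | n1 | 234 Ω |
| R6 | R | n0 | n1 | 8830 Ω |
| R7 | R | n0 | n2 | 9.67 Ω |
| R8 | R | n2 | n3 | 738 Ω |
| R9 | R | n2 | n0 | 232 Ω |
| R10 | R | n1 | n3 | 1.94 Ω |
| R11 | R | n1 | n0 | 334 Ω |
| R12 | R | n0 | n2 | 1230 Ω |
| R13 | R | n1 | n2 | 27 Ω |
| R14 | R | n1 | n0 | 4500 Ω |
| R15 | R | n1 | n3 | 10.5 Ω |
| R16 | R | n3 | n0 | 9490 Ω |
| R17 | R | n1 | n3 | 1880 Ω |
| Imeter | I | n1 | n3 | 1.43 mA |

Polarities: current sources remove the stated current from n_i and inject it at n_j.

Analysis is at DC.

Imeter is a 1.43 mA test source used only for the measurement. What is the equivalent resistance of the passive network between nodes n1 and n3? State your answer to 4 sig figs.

Apply KCL at each of the 3 non-ground nodes and solve the resulting linear system.
Node n1: branches {R1, R2, R5, R6, R10, R11, R13, R14, R15, R17, Imeter} → V_1 = -0.001955
Node n2: branches {R7, R8, R9, R12, R13} → V_2 = -0.0004915
Node n3: branches {R3, R4, R5, R8, R10, R15, R16, R17, Imeter} → V_3 = 0.0001471

R_eq = 1.470 Ω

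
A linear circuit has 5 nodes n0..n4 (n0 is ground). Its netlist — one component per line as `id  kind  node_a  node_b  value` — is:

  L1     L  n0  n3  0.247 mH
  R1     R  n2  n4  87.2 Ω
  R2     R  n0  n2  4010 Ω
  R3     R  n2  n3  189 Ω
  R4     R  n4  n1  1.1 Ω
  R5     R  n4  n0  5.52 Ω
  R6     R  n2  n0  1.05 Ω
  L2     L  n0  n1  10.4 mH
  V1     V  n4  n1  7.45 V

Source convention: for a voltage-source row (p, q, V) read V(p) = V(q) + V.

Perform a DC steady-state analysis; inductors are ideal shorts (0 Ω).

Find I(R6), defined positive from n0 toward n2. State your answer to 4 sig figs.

Element admittances at DC:
  L1: short n0↔n3 (DC inductor)
  Y(R1) = 0.01147 S between n2,n4
  Y(R2) = 0.0002494 S between n0,n2
  Y(R3) = 0.005291 S between n2,n3
  Y(R4) = 0.9091 S between n4,n1
  Y(R5) = 0.1812 S between n4,n0
  Y(R6) = 0.9524 S between n2,n0
  L2: short n0↔n1 (DC inductor)
  V1: constraint V(n4)−V(n1) = 7.45
Assemble and solve the 7×7 MNA system:
  V(n1)=0.000  V(n2)=0.08813  V(n3)=0.000  V(n4)=7.450
  i(L1)=-0.0004663  i(L2)=1.434  i(V1)=-8.207

-0.08394 A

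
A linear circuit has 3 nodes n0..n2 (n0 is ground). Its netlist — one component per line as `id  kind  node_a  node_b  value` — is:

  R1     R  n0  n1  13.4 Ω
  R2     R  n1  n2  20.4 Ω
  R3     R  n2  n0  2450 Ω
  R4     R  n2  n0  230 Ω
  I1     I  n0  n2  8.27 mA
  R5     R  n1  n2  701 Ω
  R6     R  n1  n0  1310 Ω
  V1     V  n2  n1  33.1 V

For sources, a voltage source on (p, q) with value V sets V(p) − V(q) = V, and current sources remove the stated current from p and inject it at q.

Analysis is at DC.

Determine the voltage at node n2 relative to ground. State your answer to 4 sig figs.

Apply KCL at each of the 2 non-ground nodes and solve the resulting linear system.
Node n1: branches {R1, R2, R5, R6, V1} → V_1 = -1.861
Node n2: branches {R2, R3, R4, I1, R5, V1} → V_2 = 31.24
Source currents: i(V1)=-1.810

31.24 V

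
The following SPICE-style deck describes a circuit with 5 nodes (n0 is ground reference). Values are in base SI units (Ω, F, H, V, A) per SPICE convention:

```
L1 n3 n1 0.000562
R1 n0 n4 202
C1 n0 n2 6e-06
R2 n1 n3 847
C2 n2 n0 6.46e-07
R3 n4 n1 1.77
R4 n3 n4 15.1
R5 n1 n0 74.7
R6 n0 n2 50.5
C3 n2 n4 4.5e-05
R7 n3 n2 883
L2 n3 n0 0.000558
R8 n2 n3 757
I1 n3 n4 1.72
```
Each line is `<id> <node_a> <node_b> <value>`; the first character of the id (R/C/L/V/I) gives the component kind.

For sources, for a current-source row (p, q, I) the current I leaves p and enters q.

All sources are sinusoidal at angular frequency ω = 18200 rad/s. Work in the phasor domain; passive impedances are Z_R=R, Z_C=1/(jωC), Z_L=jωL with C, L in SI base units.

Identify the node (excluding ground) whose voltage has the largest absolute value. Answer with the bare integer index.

Apply KCL at each of the 4 non-ground nodes and solve the resulting linear system.
Node n1: branches {L1, R2, R3, R5} → V_1 = 3.602-9.749j
Node n2: branches {C1, C2, R6, C3, R7, R8} → V_2 = 3.814-8.991j
Node n3: branches {L1, R2, R4, R7, L2, R8, I1} → V_3 = 1.028-12.51j
Node n4: branches {R1, R3, R4, C3, I1} → V_4 = 4.171-10.42j

3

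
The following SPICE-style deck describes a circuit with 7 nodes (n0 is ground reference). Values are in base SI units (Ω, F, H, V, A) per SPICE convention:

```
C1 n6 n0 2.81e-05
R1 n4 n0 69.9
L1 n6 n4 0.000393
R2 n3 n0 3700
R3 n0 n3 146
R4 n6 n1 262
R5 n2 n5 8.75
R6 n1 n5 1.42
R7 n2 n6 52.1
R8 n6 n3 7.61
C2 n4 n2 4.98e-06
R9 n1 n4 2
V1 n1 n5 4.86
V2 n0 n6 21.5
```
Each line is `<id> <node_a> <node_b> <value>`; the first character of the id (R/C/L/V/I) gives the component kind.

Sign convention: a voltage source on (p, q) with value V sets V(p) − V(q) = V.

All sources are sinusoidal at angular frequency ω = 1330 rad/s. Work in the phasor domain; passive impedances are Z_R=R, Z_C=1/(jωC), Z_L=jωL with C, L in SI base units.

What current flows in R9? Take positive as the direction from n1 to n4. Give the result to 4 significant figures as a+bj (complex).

MNA unknowns: 6 node voltages V₁..V_6 plus 2 source currents (V1, V2)
C1: Y=0.000+0.03737j on G[6,0]
R1: Y=0.01431+0.000j on G[4,0]
L1: Y=0.000-1.913j on G[6,4]
R2: Y=0.0002703+0.000j on G[3,0]
R3: Y=0.006849+0.000j on G[0,3]
R4: Y=0.003817+0.000j on G[6,1]
R5: Y=0.1143+0.000j on G[2,5]
R6: Y=0.7042+0.000j on G[1,5]
R7: Y=0.01919+0.000j on G[2,6]
R8: Y=0.1314+0.000j on G[6,3]
C2: Y=0.000+0.006623j on G[4,2]
R9: Y=0.5000+0.000j on G[1,4]
V1: row V1−V5=4.86, i_V1 at 1,5
V2: row V0−V6=21.5, i_V2 at 0,6
solve → V1=-21.34+0.2367j, V2=-25.51+0.4021j, V3=-20.39+0.000j, V4=-21.49+0.2007j, V5=-26.20+0.2367j, V6=-21.50+0.000j
aux → i_V1=-3.501-0.01890j, i_V2=-0.4527-0.8006j

0.07774+0.01800j A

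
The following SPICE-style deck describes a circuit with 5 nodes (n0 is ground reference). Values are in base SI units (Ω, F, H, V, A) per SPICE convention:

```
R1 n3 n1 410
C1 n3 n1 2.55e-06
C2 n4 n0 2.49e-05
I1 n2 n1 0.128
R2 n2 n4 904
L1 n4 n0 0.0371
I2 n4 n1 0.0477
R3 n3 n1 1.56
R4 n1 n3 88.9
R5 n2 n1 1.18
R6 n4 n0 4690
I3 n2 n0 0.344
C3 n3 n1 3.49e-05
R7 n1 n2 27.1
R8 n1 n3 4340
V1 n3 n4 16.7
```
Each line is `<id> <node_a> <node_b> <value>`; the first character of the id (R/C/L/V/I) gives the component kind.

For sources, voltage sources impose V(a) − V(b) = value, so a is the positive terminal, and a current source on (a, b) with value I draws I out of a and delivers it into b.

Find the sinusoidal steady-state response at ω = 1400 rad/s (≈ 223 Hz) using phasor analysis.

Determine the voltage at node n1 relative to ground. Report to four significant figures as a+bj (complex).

15.92+22.08j V

Element admittances at ω=1400 rad/s:
  Y(R1) = 0.002439+0.000j S between n3,n1
  Y(C1) = 0.000+0.003570j S between n3,n1
  Y(C2) = 0.000+0.03486j S between n4,n0
  I1: injects 0.128 A into n1 (from n2)
  Y(R2) = 0.001106+0.000j S between n2,n4
  Y(L1) = 0.000-0.01925j S between n4,n0
  I2: injects 0.0477 A into n1 (from n4)
  Y(R3) = 0.6410+0.000j S between n3,n1
  Y(R4) = 0.01125+0.000j S between n1,n3
  Y(R5) = 0.8475+0.000j S between n2,n1
  Y(R6) = 0.0002132+0.000j S between n4,n0
  I3: injects 0.344 A into n0 (from n2)
  Y(C3) = 0.000+0.04886j S between n3,n1
  Y(R7) = 0.03690+0.000j S between n1,n2
  Y(R8) = 0.0002304+0.000j S between n1,n3
  V1: constraint V(n3)−V(n4) = 16.7
Assemble and solve the 5×5 MNA system:
  V(n1)=15.92+22.08j  V(n2)=15.37+22.08j  V(n3)=16.40+22.04j  V(n4)=-0.3011+22.04j
  i(V1)=-0.3136-4.201e-05j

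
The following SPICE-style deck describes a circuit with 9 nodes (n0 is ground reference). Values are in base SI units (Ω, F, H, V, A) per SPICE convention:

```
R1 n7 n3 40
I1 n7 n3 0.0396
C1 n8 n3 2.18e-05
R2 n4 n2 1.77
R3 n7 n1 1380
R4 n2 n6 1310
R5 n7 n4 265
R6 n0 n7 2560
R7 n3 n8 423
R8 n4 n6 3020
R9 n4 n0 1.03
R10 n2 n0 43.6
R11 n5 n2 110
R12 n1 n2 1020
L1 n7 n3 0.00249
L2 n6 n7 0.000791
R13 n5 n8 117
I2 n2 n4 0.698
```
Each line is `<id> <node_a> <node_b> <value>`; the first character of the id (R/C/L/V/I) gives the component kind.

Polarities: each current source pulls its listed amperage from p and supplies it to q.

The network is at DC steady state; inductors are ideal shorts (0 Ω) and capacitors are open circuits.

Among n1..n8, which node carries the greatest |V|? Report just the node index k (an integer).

2

Apply KCL at each of the 8 non-ground nodes and solve the resulting linear system.
Node n1: branches {R3, R12} → V_1 = -0.8442
Node n2: branches {R2, R4, R10, R11, R12, I2} → V_2 = -1.157
Node n3: branches {R1, I1, C1, R7, L1} → V_3 = -0.4205
Node n4: branches {R2, R5, R8, R9, I2} → V_4 = 0.02751
Node n5: branches {R11, R13} → V_5 = -1.033
Node n6: branches {R4, R8, L2} → V_6 = -0.4205
Node n7: branches {R1, I1, R3, R5, R6, L1, L2} → V_7 = -0.4205
Node n8: branches {C1, R7, R13} → V_8 = -0.9001
Source currents: i(L1)=-0.03847, i(L2)=-0.0004142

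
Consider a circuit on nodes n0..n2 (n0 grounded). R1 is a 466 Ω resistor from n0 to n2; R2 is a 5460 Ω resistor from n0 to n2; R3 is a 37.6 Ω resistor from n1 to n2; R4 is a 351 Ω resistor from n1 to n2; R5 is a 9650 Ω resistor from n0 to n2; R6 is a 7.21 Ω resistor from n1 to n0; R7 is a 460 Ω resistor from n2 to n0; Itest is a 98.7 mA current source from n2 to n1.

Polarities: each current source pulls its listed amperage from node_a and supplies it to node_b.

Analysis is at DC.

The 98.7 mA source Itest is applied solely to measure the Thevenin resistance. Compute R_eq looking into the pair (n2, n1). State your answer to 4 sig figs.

MNA unknowns: 2 node voltages V₁..V_2
R1: Y=0.002146 on G[0,2]
R2: Y=0.0001832 on G[0,2]
R3: Y=0.02660 on G[1,2]
R4: Y=0.002849 on G[1,2]
R5: Y=0.0001036 on G[0,2]
R6: Y=0.1387 on G[1,0]
R7: Y=0.002174 on G[2,0]
Itest: z[2]−=0.0987, z[1]+=0.0987
solve → V1=0.09358, V2=-2.818

R_eq = 29.50 Ω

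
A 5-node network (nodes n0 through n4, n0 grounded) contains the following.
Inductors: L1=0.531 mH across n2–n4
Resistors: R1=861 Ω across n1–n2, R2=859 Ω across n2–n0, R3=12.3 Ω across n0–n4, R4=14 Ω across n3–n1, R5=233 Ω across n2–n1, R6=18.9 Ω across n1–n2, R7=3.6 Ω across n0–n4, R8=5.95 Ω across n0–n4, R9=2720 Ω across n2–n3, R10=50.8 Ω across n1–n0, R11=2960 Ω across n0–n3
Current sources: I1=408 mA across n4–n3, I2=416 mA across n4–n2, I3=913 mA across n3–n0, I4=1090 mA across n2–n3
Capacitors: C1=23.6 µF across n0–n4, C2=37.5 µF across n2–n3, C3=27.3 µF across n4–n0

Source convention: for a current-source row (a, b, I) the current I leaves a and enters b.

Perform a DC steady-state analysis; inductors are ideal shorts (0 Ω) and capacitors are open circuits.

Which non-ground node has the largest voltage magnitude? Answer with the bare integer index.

MNA unknowns: 4 node voltages V₁..V_4 plus 1 source current (L1)
L1: row V2−V4=0, i_L1 at 2,4
R1: Y=0.001161 on G[1,2]
I1: z[4]−=0.408, z[3]+=0.408
R2: Y=0.001164 on G[2,0]
R3: Y=0.08130 on G[0,4]
R4: Y=0.07143 on G[3,1]
R5: Y=0.004292 on G[2,1]
R6: Y=0.05291 on G[1,2]
C1: Y=0.000 on G[0,4]
R7: Y=0.2778 on G[0,4]
I2: z[4]−=0.416, z[2]+=0.416
I3: z[3]−=0.913, z[0]+=0.913
R8: Y=0.1681 on G[0,4]
R9: Y=0.0003676 on G[2,3]
R10: Y=0.01969 on G[1,0]
R11: Y=0.0003378 on G[0,3]
C2: Y=0.000 on G[2,3]
C3: Y=0.000 on G[4,0]
I4: z[2]−=1.09, z[3]+=1.09
solve → V1=5.897, V2=-1.957, V3=13.94, V4=-1.957
aux → i_L1=-0.2075

3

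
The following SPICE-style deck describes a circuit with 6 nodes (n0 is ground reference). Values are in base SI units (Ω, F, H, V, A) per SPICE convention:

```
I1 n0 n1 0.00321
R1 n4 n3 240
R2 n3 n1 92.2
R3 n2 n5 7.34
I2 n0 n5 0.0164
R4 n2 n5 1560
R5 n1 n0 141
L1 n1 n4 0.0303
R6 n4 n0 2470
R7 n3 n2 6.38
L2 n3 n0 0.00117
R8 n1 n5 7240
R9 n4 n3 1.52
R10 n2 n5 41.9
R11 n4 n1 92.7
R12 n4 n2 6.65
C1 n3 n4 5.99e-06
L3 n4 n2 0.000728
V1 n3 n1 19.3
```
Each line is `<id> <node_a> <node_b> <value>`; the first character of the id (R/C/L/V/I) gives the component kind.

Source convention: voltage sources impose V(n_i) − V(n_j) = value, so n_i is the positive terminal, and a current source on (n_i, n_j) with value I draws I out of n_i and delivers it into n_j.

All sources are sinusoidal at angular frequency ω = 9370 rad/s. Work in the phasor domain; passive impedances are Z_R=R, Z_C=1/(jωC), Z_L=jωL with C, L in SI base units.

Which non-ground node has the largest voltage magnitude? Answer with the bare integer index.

1

Apply KCL at each of the 5 non-ground nodes and solve the resulting linear system.
Node n1: branches {I1, R2, R5, L1, R8, R11, V1} → V_1 = -19.16+1.705j
Node n2: branches {R3, R4, R7, R10, R12, L3} → V_2 = 0.04372+1.828j
Node n3: branches {R1, R2, R7, L2, R9, C1, V1} → V_3 = 0.1406+1.705j
Node n4: branches {R1, L1, R6, R9, R11, R12, C1, L3} → V_4 = -0.1187+1.797j
Node n5: branches {R3, I2, R4, R8, R10} → V_5 = 0.1292+1.827j
Source currents: i(V1)=-0.5568+0.07815j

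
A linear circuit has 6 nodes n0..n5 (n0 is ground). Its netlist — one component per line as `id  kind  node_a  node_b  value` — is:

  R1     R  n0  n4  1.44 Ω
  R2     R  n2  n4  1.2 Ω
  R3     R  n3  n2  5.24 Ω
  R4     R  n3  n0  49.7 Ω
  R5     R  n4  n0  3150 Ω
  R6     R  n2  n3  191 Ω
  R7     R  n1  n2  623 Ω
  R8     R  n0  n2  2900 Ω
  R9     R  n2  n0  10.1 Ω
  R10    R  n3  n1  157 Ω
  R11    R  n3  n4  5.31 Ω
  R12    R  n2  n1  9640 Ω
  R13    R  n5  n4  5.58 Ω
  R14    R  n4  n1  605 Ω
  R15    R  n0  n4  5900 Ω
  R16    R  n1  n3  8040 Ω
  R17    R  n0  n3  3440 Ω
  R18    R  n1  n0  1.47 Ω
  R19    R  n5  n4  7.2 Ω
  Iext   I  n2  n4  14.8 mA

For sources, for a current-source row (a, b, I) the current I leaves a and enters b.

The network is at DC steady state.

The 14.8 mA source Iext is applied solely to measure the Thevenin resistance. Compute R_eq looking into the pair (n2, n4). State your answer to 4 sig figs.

R_eq = 0.9792 Ω

Apply KCL at each of the 5 non-ground nodes and solve the resulting linear system.
Node n1: branches {R7, R10, R12, R14, R16, R18} → V_1 = -7.350e-05
Node n2: branches {R2, R3, R6, R7, R8, R9, R12, Iext} → V_2 = -0.01249
Node n3: branches {R3, R4, R6, R10, R11, R16, R17} → V_3 = -0.005036
Node n4: branches {R1, R2, R5, R11, R13, R14, R15, R19, Iext} → V_4 = 0.002005
Node n5: branches {R13, R19} → V_5 = 0.002005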